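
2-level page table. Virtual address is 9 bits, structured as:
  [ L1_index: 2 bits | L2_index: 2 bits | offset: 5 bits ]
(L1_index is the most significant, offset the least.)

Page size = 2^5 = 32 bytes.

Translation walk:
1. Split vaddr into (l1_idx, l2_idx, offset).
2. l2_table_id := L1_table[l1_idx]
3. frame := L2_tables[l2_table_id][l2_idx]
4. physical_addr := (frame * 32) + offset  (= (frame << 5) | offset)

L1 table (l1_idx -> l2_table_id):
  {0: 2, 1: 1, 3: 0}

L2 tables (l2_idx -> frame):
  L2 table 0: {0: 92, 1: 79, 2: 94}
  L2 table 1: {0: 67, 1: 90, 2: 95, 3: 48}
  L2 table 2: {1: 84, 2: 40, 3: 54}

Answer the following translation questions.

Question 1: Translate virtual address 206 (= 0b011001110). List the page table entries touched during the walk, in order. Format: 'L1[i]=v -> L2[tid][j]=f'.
Answer: L1[1]=1 -> L2[1][2]=95

Derivation:
vaddr = 206 = 0b011001110
Split: l1_idx=1, l2_idx=2, offset=14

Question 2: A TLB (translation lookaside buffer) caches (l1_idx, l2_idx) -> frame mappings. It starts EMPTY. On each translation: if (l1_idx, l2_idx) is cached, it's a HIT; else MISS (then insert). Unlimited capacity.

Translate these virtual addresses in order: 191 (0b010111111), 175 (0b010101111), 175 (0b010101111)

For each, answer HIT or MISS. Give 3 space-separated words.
vaddr=191: (1,1) not in TLB -> MISS, insert
vaddr=175: (1,1) in TLB -> HIT
vaddr=175: (1,1) in TLB -> HIT

Answer: MISS HIT HIT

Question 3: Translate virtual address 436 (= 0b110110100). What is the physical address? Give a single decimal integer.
Answer: 2548

Derivation:
vaddr = 436 = 0b110110100
Split: l1_idx=3, l2_idx=1, offset=20
L1[3] = 0
L2[0][1] = 79
paddr = 79 * 32 + 20 = 2548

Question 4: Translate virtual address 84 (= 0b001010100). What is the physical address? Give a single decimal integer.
Answer: 1300

Derivation:
vaddr = 84 = 0b001010100
Split: l1_idx=0, l2_idx=2, offset=20
L1[0] = 2
L2[2][2] = 40
paddr = 40 * 32 + 20 = 1300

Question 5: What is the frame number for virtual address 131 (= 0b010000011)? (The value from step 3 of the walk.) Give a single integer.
Answer: 67

Derivation:
vaddr = 131: l1_idx=1, l2_idx=0
L1[1] = 1; L2[1][0] = 67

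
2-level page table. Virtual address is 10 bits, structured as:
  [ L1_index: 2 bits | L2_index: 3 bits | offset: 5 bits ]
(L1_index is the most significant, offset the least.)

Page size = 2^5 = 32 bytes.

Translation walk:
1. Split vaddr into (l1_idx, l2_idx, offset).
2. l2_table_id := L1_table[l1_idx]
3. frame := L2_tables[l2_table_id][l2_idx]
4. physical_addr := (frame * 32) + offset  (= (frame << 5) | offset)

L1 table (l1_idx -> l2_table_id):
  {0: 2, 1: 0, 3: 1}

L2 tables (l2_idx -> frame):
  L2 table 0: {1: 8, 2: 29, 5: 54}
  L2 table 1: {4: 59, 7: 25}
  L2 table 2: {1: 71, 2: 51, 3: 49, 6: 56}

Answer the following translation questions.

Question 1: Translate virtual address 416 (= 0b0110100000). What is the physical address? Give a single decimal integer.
vaddr = 416 = 0b0110100000
Split: l1_idx=1, l2_idx=5, offset=0
L1[1] = 0
L2[0][5] = 54
paddr = 54 * 32 + 0 = 1728

Answer: 1728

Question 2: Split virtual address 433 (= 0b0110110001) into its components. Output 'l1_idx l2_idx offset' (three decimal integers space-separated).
vaddr = 433 = 0b0110110001
  top 2 bits -> l1_idx = 1
  next 3 bits -> l2_idx = 5
  bottom 5 bits -> offset = 17

Answer: 1 5 17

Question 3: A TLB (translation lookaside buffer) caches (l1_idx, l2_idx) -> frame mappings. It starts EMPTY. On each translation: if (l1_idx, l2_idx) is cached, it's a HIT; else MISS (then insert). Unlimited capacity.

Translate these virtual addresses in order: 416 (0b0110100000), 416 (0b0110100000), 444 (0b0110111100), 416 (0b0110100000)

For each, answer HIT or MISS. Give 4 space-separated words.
Answer: MISS HIT HIT HIT

Derivation:
vaddr=416: (1,5) not in TLB -> MISS, insert
vaddr=416: (1,5) in TLB -> HIT
vaddr=444: (1,5) in TLB -> HIT
vaddr=416: (1,5) in TLB -> HIT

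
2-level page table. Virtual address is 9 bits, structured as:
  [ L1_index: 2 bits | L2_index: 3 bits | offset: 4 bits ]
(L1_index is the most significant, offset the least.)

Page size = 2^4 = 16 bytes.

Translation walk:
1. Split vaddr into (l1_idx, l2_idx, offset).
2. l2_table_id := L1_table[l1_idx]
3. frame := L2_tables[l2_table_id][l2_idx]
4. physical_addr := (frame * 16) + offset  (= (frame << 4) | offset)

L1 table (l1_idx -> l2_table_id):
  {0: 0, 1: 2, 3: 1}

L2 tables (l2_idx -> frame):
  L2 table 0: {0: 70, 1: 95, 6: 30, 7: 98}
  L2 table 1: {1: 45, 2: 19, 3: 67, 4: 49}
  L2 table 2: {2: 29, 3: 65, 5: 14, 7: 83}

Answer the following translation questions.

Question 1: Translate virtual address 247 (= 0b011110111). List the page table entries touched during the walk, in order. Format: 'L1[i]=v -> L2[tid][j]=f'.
Answer: L1[1]=2 -> L2[2][7]=83

Derivation:
vaddr = 247 = 0b011110111
Split: l1_idx=1, l2_idx=7, offset=7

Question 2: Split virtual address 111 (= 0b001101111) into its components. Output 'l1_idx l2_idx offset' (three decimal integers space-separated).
Answer: 0 6 15

Derivation:
vaddr = 111 = 0b001101111
  top 2 bits -> l1_idx = 0
  next 3 bits -> l2_idx = 6
  bottom 4 bits -> offset = 15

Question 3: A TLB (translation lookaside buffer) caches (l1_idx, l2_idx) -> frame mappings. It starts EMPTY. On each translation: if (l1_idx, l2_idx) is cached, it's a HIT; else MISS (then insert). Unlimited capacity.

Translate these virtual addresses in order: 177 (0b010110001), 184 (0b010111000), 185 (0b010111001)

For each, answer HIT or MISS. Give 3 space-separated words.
vaddr=177: (1,3) not in TLB -> MISS, insert
vaddr=184: (1,3) in TLB -> HIT
vaddr=185: (1,3) in TLB -> HIT

Answer: MISS HIT HIT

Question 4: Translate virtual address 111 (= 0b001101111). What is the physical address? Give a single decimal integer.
vaddr = 111 = 0b001101111
Split: l1_idx=0, l2_idx=6, offset=15
L1[0] = 0
L2[0][6] = 30
paddr = 30 * 16 + 15 = 495

Answer: 495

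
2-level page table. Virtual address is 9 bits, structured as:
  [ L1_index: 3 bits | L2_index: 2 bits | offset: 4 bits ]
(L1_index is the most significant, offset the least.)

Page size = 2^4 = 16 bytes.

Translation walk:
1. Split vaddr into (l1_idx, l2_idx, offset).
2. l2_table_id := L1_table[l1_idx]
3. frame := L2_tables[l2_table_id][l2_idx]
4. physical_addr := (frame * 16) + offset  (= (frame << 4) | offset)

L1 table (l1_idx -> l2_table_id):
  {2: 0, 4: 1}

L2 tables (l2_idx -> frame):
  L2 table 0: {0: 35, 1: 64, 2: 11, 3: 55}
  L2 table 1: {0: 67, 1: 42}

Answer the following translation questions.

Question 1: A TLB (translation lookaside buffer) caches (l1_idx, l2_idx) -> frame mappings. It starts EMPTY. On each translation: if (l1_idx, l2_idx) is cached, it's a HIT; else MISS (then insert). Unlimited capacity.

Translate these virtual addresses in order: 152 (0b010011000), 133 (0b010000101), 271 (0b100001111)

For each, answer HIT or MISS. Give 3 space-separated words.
vaddr=152: (2,1) not in TLB -> MISS, insert
vaddr=133: (2,0) not in TLB -> MISS, insert
vaddr=271: (4,0) not in TLB -> MISS, insert

Answer: MISS MISS MISS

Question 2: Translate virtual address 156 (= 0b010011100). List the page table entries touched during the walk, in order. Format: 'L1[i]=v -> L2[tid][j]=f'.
vaddr = 156 = 0b010011100
Split: l1_idx=2, l2_idx=1, offset=12

Answer: L1[2]=0 -> L2[0][1]=64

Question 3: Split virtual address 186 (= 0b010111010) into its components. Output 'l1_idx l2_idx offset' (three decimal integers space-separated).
Answer: 2 3 10

Derivation:
vaddr = 186 = 0b010111010
  top 3 bits -> l1_idx = 2
  next 2 bits -> l2_idx = 3
  bottom 4 bits -> offset = 10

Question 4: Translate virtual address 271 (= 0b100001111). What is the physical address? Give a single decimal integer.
Answer: 1087

Derivation:
vaddr = 271 = 0b100001111
Split: l1_idx=4, l2_idx=0, offset=15
L1[4] = 1
L2[1][0] = 67
paddr = 67 * 16 + 15 = 1087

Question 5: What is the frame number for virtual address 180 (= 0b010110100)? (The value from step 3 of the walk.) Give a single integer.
Answer: 55

Derivation:
vaddr = 180: l1_idx=2, l2_idx=3
L1[2] = 0; L2[0][3] = 55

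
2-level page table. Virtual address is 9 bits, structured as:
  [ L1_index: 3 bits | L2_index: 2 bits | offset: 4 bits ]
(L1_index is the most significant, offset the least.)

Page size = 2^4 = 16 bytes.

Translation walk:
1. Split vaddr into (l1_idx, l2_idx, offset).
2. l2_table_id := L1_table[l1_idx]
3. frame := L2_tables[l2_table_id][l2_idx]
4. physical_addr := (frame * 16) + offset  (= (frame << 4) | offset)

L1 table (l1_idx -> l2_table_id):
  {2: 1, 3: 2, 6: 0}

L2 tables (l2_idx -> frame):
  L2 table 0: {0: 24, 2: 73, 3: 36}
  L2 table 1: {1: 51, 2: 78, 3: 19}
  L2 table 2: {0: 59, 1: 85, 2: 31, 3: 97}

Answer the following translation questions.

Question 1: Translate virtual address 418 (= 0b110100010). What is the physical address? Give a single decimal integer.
Answer: 1170

Derivation:
vaddr = 418 = 0b110100010
Split: l1_idx=6, l2_idx=2, offset=2
L1[6] = 0
L2[0][2] = 73
paddr = 73 * 16 + 2 = 1170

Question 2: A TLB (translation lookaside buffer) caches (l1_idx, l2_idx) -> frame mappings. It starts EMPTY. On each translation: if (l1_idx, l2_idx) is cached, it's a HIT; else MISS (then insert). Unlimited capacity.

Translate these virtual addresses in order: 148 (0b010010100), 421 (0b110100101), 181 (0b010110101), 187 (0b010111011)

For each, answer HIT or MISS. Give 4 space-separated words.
vaddr=148: (2,1) not in TLB -> MISS, insert
vaddr=421: (6,2) not in TLB -> MISS, insert
vaddr=181: (2,3) not in TLB -> MISS, insert
vaddr=187: (2,3) in TLB -> HIT

Answer: MISS MISS MISS HIT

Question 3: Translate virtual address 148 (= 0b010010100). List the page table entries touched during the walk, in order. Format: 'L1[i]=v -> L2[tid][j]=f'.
vaddr = 148 = 0b010010100
Split: l1_idx=2, l2_idx=1, offset=4

Answer: L1[2]=1 -> L2[1][1]=51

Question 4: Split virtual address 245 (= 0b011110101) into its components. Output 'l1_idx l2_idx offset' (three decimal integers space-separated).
Answer: 3 3 5

Derivation:
vaddr = 245 = 0b011110101
  top 3 bits -> l1_idx = 3
  next 2 bits -> l2_idx = 3
  bottom 4 bits -> offset = 5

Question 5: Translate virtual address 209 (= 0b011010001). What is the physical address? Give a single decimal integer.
vaddr = 209 = 0b011010001
Split: l1_idx=3, l2_idx=1, offset=1
L1[3] = 2
L2[2][1] = 85
paddr = 85 * 16 + 1 = 1361

Answer: 1361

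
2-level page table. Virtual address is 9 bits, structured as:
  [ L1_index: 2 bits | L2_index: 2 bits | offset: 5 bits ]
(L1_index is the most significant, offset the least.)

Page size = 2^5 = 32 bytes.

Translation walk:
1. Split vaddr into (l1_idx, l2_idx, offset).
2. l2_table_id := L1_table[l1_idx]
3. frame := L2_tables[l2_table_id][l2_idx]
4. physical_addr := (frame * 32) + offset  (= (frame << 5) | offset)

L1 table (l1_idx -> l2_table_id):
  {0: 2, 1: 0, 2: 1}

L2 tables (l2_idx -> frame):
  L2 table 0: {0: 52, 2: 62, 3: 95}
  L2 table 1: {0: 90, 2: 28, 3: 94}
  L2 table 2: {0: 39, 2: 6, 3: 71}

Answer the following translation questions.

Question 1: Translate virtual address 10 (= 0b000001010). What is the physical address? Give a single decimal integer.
Answer: 1258

Derivation:
vaddr = 10 = 0b000001010
Split: l1_idx=0, l2_idx=0, offset=10
L1[0] = 2
L2[2][0] = 39
paddr = 39 * 32 + 10 = 1258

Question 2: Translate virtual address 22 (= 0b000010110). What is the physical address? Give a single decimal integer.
vaddr = 22 = 0b000010110
Split: l1_idx=0, l2_idx=0, offset=22
L1[0] = 2
L2[2][0] = 39
paddr = 39 * 32 + 22 = 1270

Answer: 1270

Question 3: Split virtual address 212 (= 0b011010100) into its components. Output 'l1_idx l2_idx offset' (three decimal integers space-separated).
Answer: 1 2 20

Derivation:
vaddr = 212 = 0b011010100
  top 2 bits -> l1_idx = 1
  next 2 bits -> l2_idx = 2
  bottom 5 bits -> offset = 20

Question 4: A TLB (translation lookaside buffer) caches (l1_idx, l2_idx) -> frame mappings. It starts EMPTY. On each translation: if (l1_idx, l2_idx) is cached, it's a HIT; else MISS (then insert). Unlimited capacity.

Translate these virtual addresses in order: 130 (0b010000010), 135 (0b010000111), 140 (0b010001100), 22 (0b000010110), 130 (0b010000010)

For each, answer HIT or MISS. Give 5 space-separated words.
vaddr=130: (1,0) not in TLB -> MISS, insert
vaddr=135: (1,0) in TLB -> HIT
vaddr=140: (1,0) in TLB -> HIT
vaddr=22: (0,0) not in TLB -> MISS, insert
vaddr=130: (1,0) in TLB -> HIT

Answer: MISS HIT HIT MISS HIT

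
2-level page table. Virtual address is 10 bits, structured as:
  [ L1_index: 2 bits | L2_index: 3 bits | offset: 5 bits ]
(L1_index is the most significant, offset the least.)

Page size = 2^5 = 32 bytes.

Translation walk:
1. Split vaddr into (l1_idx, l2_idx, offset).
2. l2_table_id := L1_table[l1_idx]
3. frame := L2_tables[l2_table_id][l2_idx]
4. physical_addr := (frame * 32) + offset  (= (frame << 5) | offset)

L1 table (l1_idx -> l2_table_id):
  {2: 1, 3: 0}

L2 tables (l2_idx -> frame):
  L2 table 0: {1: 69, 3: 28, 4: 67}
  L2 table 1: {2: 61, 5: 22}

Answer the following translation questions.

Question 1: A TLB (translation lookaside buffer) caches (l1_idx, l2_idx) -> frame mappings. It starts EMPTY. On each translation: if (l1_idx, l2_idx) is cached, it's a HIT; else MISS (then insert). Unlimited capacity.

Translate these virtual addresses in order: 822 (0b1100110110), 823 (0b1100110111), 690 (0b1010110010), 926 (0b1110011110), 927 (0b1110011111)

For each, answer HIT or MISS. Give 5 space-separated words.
vaddr=822: (3,1) not in TLB -> MISS, insert
vaddr=823: (3,1) in TLB -> HIT
vaddr=690: (2,5) not in TLB -> MISS, insert
vaddr=926: (3,4) not in TLB -> MISS, insert
vaddr=927: (3,4) in TLB -> HIT

Answer: MISS HIT MISS MISS HIT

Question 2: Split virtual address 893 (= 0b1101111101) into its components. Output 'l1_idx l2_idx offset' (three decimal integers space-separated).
Answer: 3 3 29

Derivation:
vaddr = 893 = 0b1101111101
  top 2 bits -> l1_idx = 3
  next 3 bits -> l2_idx = 3
  bottom 5 bits -> offset = 29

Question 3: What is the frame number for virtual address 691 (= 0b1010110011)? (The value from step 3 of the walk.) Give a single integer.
Answer: 22

Derivation:
vaddr = 691: l1_idx=2, l2_idx=5
L1[2] = 1; L2[1][5] = 22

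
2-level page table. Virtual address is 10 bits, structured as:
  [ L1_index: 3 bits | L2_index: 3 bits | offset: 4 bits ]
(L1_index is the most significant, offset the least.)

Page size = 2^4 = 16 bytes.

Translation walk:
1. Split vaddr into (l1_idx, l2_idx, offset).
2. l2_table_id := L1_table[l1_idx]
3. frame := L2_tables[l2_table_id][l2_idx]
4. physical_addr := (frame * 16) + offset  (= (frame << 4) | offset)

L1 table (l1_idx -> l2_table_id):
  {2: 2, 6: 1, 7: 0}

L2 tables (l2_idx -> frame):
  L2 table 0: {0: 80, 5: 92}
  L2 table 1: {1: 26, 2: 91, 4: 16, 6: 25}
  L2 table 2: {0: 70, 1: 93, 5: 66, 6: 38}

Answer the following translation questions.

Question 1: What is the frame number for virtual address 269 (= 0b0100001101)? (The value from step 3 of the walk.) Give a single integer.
vaddr = 269: l1_idx=2, l2_idx=0
L1[2] = 2; L2[2][0] = 70

Answer: 70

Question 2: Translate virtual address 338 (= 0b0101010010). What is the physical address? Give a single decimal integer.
vaddr = 338 = 0b0101010010
Split: l1_idx=2, l2_idx=5, offset=2
L1[2] = 2
L2[2][5] = 66
paddr = 66 * 16 + 2 = 1058

Answer: 1058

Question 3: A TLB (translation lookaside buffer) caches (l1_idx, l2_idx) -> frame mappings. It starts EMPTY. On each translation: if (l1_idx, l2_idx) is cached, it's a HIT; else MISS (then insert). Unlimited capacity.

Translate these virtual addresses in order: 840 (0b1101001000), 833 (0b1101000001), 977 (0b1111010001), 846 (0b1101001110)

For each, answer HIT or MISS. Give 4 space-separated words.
Answer: MISS HIT MISS HIT

Derivation:
vaddr=840: (6,4) not in TLB -> MISS, insert
vaddr=833: (6,4) in TLB -> HIT
vaddr=977: (7,5) not in TLB -> MISS, insert
vaddr=846: (6,4) in TLB -> HIT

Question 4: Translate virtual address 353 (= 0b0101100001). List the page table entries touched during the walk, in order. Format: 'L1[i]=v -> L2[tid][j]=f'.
vaddr = 353 = 0b0101100001
Split: l1_idx=2, l2_idx=6, offset=1

Answer: L1[2]=2 -> L2[2][6]=38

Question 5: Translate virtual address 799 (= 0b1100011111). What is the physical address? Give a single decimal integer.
vaddr = 799 = 0b1100011111
Split: l1_idx=6, l2_idx=1, offset=15
L1[6] = 1
L2[1][1] = 26
paddr = 26 * 16 + 15 = 431

Answer: 431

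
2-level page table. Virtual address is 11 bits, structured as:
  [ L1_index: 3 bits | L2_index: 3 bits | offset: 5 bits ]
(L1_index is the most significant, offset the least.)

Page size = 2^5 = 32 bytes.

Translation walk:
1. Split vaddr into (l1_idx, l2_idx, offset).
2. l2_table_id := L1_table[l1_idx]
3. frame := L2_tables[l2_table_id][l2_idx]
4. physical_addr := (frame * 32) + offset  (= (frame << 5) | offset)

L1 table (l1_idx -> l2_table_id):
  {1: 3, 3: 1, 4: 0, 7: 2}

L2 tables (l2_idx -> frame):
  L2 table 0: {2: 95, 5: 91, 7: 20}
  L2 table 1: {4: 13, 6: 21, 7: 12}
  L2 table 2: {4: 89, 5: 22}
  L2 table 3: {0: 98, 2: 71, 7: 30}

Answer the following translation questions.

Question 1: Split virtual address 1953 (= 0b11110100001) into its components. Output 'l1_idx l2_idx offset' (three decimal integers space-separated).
vaddr = 1953 = 0b11110100001
  top 3 bits -> l1_idx = 7
  next 3 bits -> l2_idx = 5
  bottom 5 bits -> offset = 1

Answer: 7 5 1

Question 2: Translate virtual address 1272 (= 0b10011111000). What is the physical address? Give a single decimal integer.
vaddr = 1272 = 0b10011111000
Split: l1_idx=4, l2_idx=7, offset=24
L1[4] = 0
L2[0][7] = 20
paddr = 20 * 32 + 24 = 664

Answer: 664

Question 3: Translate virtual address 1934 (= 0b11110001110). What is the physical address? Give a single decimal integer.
vaddr = 1934 = 0b11110001110
Split: l1_idx=7, l2_idx=4, offset=14
L1[7] = 2
L2[2][4] = 89
paddr = 89 * 32 + 14 = 2862

Answer: 2862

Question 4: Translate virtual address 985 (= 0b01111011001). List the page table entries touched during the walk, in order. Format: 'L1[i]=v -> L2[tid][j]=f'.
Answer: L1[3]=1 -> L2[1][6]=21

Derivation:
vaddr = 985 = 0b01111011001
Split: l1_idx=3, l2_idx=6, offset=25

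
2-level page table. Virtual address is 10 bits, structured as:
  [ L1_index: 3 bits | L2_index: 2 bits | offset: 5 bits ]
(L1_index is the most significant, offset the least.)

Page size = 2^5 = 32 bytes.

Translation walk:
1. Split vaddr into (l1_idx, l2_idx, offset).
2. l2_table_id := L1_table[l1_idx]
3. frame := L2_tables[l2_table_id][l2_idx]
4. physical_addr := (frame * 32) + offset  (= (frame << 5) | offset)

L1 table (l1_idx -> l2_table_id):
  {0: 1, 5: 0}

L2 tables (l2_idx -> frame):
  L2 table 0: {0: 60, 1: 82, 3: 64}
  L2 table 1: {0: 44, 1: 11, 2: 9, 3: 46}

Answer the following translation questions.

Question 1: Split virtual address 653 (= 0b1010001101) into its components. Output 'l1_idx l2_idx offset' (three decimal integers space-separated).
Answer: 5 0 13

Derivation:
vaddr = 653 = 0b1010001101
  top 3 bits -> l1_idx = 5
  next 2 bits -> l2_idx = 0
  bottom 5 bits -> offset = 13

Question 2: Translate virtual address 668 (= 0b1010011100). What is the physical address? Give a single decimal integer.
Answer: 1948

Derivation:
vaddr = 668 = 0b1010011100
Split: l1_idx=5, l2_idx=0, offset=28
L1[5] = 0
L2[0][0] = 60
paddr = 60 * 32 + 28 = 1948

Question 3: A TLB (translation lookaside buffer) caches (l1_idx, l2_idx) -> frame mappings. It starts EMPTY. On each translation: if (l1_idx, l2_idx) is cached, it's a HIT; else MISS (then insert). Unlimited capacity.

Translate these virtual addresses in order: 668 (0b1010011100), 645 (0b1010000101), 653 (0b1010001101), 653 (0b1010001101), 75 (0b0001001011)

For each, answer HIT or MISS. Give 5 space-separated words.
Answer: MISS HIT HIT HIT MISS

Derivation:
vaddr=668: (5,0) not in TLB -> MISS, insert
vaddr=645: (5,0) in TLB -> HIT
vaddr=653: (5,0) in TLB -> HIT
vaddr=653: (5,0) in TLB -> HIT
vaddr=75: (0,2) not in TLB -> MISS, insert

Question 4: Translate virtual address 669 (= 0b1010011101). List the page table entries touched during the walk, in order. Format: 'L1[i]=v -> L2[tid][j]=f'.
vaddr = 669 = 0b1010011101
Split: l1_idx=5, l2_idx=0, offset=29

Answer: L1[5]=0 -> L2[0][0]=60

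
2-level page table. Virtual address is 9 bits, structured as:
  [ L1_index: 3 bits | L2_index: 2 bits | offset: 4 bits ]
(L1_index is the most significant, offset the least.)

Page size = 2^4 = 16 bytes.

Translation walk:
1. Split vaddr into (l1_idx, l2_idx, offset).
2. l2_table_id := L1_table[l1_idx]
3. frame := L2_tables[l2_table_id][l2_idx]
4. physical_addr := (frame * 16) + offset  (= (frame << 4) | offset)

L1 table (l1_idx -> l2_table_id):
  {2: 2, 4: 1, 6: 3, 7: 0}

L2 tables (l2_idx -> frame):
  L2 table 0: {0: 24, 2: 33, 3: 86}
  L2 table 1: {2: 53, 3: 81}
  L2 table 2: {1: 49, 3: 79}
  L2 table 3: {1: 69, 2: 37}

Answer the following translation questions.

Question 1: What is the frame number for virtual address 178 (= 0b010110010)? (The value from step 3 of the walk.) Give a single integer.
Answer: 79

Derivation:
vaddr = 178: l1_idx=2, l2_idx=3
L1[2] = 2; L2[2][3] = 79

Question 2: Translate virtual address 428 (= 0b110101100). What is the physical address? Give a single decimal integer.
vaddr = 428 = 0b110101100
Split: l1_idx=6, l2_idx=2, offset=12
L1[6] = 3
L2[3][2] = 37
paddr = 37 * 16 + 12 = 604

Answer: 604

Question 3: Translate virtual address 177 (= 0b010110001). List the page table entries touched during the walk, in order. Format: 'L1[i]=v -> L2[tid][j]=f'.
vaddr = 177 = 0b010110001
Split: l1_idx=2, l2_idx=3, offset=1

Answer: L1[2]=2 -> L2[2][3]=79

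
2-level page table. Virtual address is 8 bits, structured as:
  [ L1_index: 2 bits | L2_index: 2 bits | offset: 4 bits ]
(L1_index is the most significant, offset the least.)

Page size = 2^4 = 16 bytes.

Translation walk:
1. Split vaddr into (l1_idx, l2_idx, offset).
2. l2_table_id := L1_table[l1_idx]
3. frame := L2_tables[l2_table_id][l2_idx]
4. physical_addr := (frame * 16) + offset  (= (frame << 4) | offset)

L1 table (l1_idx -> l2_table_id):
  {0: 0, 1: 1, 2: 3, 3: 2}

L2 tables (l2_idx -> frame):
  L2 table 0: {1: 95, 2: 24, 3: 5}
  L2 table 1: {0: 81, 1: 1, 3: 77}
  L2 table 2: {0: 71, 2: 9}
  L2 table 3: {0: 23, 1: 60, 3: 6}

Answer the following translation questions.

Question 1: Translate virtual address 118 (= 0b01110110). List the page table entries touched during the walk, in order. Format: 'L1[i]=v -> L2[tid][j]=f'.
vaddr = 118 = 0b01110110
Split: l1_idx=1, l2_idx=3, offset=6

Answer: L1[1]=1 -> L2[1][3]=77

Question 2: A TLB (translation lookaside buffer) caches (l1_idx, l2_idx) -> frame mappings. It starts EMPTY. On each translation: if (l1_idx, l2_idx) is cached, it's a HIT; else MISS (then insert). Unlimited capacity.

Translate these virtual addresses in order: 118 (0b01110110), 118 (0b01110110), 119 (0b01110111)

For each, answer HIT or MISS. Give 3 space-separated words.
vaddr=118: (1,3) not in TLB -> MISS, insert
vaddr=118: (1,3) in TLB -> HIT
vaddr=119: (1,3) in TLB -> HIT

Answer: MISS HIT HIT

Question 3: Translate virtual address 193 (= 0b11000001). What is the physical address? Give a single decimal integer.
vaddr = 193 = 0b11000001
Split: l1_idx=3, l2_idx=0, offset=1
L1[3] = 2
L2[2][0] = 71
paddr = 71 * 16 + 1 = 1137

Answer: 1137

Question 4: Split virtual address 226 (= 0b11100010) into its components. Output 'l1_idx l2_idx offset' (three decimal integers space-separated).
vaddr = 226 = 0b11100010
  top 2 bits -> l1_idx = 3
  next 2 bits -> l2_idx = 2
  bottom 4 bits -> offset = 2

Answer: 3 2 2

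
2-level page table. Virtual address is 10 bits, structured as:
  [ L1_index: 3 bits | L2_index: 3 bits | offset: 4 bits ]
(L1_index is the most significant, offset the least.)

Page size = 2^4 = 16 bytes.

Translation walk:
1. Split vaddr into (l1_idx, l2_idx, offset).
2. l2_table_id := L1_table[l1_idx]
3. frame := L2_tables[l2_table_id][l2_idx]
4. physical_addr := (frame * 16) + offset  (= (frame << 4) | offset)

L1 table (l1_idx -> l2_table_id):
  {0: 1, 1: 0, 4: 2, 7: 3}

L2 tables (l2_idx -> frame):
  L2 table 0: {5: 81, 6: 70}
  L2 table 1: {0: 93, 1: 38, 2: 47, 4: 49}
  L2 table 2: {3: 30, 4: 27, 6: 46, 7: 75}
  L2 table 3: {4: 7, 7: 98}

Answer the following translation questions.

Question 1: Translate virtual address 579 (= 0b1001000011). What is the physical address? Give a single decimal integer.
Answer: 435

Derivation:
vaddr = 579 = 0b1001000011
Split: l1_idx=4, l2_idx=4, offset=3
L1[4] = 2
L2[2][4] = 27
paddr = 27 * 16 + 3 = 435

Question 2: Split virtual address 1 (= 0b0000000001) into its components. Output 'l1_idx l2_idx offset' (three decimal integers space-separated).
Answer: 0 0 1

Derivation:
vaddr = 1 = 0b0000000001
  top 3 bits -> l1_idx = 0
  next 3 bits -> l2_idx = 0
  bottom 4 bits -> offset = 1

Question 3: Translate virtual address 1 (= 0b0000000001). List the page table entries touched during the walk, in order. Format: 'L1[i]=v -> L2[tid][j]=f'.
vaddr = 1 = 0b0000000001
Split: l1_idx=0, l2_idx=0, offset=1

Answer: L1[0]=1 -> L2[1][0]=93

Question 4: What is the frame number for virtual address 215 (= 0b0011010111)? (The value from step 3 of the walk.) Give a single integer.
Answer: 81

Derivation:
vaddr = 215: l1_idx=1, l2_idx=5
L1[1] = 0; L2[0][5] = 81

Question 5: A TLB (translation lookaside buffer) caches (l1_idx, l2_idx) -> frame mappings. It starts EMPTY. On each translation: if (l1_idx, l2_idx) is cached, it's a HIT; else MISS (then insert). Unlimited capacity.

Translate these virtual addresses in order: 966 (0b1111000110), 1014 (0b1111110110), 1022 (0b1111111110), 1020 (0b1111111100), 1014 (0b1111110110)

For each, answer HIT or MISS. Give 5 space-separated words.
Answer: MISS MISS HIT HIT HIT

Derivation:
vaddr=966: (7,4) not in TLB -> MISS, insert
vaddr=1014: (7,7) not in TLB -> MISS, insert
vaddr=1022: (7,7) in TLB -> HIT
vaddr=1020: (7,7) in TLB -> HIT
vaddr=1014: (7,7) in TLB -> HIT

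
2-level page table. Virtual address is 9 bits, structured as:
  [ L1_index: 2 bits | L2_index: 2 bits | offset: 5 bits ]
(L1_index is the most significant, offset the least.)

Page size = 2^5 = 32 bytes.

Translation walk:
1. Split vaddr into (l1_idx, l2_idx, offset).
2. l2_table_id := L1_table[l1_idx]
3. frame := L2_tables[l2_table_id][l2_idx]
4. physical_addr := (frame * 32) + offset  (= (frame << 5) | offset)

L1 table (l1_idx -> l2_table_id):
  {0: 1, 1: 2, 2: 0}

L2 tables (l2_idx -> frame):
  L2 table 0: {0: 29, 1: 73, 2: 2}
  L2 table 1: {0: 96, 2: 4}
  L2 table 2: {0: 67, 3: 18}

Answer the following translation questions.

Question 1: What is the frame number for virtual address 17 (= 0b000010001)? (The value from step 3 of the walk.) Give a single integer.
Answer: 96

Derivation:
vaddr = 17: l1_idx=0, l2_idx=0
L1[0] = 1; L2[1][0] = 96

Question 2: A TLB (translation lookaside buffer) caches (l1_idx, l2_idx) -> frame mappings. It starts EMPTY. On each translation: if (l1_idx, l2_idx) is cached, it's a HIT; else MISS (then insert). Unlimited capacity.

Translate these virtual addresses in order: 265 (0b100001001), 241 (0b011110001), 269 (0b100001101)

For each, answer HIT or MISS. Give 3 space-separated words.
Answer: MISS MISS HIT

Derivation:
vaddr=265: (2,0) not in TLB -> MISS, insert
vaddr=241: (1,3) not in TLB -> MISS, insert
vaddr=269: (2,0) in TLB -> HIT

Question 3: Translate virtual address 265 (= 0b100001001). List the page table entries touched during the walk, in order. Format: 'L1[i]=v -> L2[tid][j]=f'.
vaddr = 265 = 0b100001001
Split: l1_idx=2, l2_idx=0, offset=9

Answer: L1[2]=0 -> L2[0][0]=29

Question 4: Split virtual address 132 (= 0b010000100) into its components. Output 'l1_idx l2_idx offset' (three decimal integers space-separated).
Answer: 1 0 4

Derivation:
vaddr = 132 = 0b010000100
  top 2 bits -> l1_idx = 1
  next 2 bits -> l2_idx = 0
  bottom 5 bits -> offset = 4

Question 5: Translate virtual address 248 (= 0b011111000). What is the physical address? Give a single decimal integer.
vaddr = 248 = 0b011111000
Split: l1_idx=1, l2_idx=3, offset=24
L1[1] = 2
L2[2][3] = 18
paddr = 18 * 32 + 24 = 600

Answer: 600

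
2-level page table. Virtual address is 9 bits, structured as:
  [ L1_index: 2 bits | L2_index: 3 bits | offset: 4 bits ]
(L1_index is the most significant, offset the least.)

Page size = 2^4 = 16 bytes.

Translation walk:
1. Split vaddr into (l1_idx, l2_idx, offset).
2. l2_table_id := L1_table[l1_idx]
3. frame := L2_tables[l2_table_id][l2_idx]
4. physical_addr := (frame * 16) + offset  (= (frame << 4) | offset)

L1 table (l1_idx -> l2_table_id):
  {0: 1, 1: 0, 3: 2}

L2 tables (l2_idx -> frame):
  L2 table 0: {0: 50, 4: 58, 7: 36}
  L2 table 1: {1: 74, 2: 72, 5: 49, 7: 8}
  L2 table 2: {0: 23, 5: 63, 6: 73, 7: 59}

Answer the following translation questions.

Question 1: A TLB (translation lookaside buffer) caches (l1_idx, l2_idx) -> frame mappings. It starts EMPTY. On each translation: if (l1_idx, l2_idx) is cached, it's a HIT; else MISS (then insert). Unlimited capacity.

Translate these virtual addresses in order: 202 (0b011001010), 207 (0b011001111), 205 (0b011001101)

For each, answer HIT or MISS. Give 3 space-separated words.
vaddr=202: (1,4) not in TLB -> MISS, insert
vaddr=207: (1,4) in TLB -> HIT
vaddr=205: (1,4) in TLB -> HIT

Answer: MISS HIT HIT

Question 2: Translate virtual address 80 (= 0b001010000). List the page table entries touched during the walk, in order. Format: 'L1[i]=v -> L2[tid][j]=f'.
vaddr = 80 = 0b001010000
Split: l1_idx=0, l2_idx=5, offset=0

Answer: L1[0]=1 -> L2[1][5]=49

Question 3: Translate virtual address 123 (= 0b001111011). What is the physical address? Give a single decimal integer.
vaddr = 123 = 0b001111011
Split: l1_idx=0, l2_idx=7, offset=11
L1[0] = 1
L2[1][7] = 8
paddr = 8 * 16 + 11 = 139

Answer: 139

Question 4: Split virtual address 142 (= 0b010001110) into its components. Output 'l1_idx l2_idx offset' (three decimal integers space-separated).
Answer: 1 0 14

Derivation:
vaddr = 142 = 0b010001110
  top 2 bits -> l1_idx = 1
  next 3 bits -> l2_idx = 0
  bottom 4 bits -> offset = 14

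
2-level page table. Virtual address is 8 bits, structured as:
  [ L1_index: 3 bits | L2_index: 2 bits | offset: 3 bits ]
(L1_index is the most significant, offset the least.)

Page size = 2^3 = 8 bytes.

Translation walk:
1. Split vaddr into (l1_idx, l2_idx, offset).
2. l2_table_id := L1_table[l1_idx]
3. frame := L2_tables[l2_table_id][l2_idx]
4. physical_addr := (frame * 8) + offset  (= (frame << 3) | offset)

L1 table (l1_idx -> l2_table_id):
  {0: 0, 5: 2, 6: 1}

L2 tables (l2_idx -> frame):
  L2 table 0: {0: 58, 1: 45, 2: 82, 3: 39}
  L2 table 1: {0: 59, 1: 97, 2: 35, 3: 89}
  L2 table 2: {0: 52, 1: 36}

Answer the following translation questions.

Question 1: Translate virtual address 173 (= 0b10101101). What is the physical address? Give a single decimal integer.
vaddr = 173 = 0b10101101
Split: l1_idx=5, l2_idx=1, offset=5
L1[5] = 2
L2[2][1] = 36
paddr = 36 * 8 + 5 = 293

Answer: 293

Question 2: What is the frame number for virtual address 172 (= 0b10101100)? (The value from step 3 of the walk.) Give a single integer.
Answer: 36

Derivation:
vaddr = 172: l1_idx=5, l2_idx=1
L1[5] = 2; L2[2][1] = 36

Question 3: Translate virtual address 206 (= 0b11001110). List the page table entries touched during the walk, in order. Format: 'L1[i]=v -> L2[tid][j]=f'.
Answer: L1[6]=1 -> L2[1][1]=97

Derivation:
vaddr = 206 = 0b11001110
Split: l1_idx=6, l2_idx=1, offset=6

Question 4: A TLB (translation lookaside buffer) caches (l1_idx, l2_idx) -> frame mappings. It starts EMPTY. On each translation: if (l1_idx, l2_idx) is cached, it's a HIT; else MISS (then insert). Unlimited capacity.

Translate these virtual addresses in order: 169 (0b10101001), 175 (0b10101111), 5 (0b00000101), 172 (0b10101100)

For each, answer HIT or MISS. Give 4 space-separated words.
Answer: MISS HIT MISS HIT

Derivation:
vaddr=169: (5,1) not in TLB -> MISS, insert
vaddr=175: (5,1) in TLB -> HIT
vaddr=5: (0,0) not in TLB -> MISS, insert
vaddr=172: (5,1) in TLB -> HIT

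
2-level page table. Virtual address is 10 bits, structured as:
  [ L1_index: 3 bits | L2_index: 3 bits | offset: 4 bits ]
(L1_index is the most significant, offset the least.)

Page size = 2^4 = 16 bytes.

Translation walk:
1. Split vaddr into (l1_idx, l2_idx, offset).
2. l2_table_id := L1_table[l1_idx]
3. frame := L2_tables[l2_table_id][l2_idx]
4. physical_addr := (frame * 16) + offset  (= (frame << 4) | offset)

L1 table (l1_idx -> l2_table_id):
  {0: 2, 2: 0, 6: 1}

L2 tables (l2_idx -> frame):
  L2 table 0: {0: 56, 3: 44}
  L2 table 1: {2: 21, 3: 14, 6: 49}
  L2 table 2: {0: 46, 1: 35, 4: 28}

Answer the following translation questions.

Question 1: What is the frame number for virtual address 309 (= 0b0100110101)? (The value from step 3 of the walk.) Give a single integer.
vaddr = 309: l1_idx=2, l2_idx=3
L1[2] = 0; L2[0][3] = 44

Answer: 44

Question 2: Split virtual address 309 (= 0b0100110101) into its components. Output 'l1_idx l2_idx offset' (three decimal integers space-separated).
vaddr = 309 = 0b0100110101
  top 3 bits -> l1_idx = 2
  next 3 bits -> l2_idx = 3
  bottom 4 bits -> offset = 5

Answer: 2 3 5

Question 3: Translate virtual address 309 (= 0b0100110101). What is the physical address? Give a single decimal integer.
vaddr = 309 = 0b0100110101
Split: l1_idx=2, l2_idx=3, offset=5
L1[2] = 0
L2[0][3] = 44
paddr = 44 * 16 + 5 = 709

Answer: 709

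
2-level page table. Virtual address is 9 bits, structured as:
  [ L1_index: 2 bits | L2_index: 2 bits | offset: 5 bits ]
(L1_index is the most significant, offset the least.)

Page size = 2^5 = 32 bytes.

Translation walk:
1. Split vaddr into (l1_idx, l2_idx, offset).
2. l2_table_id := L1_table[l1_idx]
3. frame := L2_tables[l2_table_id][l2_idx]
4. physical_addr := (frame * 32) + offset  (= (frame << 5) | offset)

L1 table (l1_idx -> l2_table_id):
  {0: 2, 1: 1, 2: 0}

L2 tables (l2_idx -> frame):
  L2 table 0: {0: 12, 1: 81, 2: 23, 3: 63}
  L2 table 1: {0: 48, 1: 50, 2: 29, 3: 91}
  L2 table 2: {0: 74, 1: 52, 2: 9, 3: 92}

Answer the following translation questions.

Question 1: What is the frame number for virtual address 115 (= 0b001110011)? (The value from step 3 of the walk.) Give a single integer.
Answer: 92

Derivation:
vaddr = 115: l1_idx=0, l2_idx=3
L1[0] = 2; L2[2][3] = 92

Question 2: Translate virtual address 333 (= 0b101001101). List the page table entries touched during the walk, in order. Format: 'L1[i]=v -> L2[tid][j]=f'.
Answer: L1[2]=0 -> L2[0][2]=23

Derivation:
vaddr = 333 = 0b101001101
Split: l1_idx=2, l2_idx=2, offset=13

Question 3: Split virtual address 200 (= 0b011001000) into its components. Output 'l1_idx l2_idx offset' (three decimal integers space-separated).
vaddr = 200 = 0b011001000
  top 2 bits -> l1_idx = 1
  next 2 bits -> l2_idx = 2
  bottom 5 bits -> offset = 8

Answer: 1 2 8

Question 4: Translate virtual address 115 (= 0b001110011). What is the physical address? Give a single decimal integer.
Answer: 2963

Derivation:
vaddr = 115 = 0b001110011
Split: l1_idx=0, l2_idx=3, offset=19
L1[0] = 2
L2[2][3] = 92
paddr = 92 * 32 + 19 = 2963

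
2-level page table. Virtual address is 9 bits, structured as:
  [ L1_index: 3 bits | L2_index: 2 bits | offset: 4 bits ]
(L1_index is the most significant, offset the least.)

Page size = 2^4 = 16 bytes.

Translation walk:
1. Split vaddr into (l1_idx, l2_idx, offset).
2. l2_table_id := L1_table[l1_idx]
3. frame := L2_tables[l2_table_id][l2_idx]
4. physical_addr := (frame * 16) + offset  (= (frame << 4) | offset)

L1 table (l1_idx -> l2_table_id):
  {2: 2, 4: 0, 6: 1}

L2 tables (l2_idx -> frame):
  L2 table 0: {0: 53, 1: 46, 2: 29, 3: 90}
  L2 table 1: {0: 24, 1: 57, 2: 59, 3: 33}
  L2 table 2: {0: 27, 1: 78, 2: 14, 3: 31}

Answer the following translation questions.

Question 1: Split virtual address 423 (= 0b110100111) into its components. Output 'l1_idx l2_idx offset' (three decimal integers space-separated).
Answer: 6 2 7

Derivation:
vaddr = 423 = 0b110100111
  top 3 bits -> l1_idx = 6
  next 2 bits -> l2_idx = 2
  bottom 4 bits -> offset = 7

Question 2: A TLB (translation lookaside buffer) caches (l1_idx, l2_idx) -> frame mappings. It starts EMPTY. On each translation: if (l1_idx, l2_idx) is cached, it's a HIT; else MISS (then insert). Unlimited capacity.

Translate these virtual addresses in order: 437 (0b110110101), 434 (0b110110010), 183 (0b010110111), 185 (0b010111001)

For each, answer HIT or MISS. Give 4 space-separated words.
Answer: MISS HIT MISS HIT

Derivation:
vaddr=437: (6,3) not in TLB -> MISS, insert
vaddr=434: (6,3) in TLB -> HIT
vaddr=183: (2,3) not in TLB -> MISS, insert
vaddr=185: (2,3) in TLB -> HIT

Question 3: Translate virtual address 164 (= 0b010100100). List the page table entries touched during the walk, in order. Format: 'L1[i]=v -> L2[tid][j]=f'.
vaddr = 164 = 0b010100100
Split: l1_idx=2, l2_idx=2, offset=4

Answer: L1[2]=2 -> L2[2][2]=14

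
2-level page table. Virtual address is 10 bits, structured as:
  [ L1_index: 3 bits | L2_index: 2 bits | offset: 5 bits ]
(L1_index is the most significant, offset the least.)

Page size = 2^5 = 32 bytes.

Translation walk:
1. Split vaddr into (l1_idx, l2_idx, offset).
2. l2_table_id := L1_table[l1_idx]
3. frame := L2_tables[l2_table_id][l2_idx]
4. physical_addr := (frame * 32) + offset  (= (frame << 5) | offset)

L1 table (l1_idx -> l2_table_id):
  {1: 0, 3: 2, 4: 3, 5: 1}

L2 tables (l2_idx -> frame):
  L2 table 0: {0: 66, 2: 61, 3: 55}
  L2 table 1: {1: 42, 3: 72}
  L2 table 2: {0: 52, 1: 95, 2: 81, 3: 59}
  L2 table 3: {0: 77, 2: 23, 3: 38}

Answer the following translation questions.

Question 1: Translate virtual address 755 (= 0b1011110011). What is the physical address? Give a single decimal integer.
vaddr = 755 = 0b1011110011
Split: l1_idx=5, l2_idx=3, offset=19
L1[5] = 1
L2[1][3] = 72
paddr = 72 * 32 + 19 = 2323

Answer: 2323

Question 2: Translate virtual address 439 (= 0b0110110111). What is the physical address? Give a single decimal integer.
Answer: 3063

Derivation:
vaddr = 439 = 0b0110110111
Split: l1_idx=3, l2_idx=1, offset=23
L1[3] = 2
L2[2][1] = 95
paddr = 95 * 32 + 23 = 3063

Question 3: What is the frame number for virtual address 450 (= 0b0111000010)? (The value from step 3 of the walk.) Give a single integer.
vaddr = 450: l1_idx=3, l2_idx=2
L1[3] = 2; L2[2][2] = 81

Answer: 81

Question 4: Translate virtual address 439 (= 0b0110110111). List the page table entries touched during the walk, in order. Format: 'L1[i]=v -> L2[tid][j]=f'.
vaddr = 439 = 0b0110110111
Split: l1_idx=3, l2_idx=1, offset=23

Answer: L1[3]=2 -> L2[2][1]=95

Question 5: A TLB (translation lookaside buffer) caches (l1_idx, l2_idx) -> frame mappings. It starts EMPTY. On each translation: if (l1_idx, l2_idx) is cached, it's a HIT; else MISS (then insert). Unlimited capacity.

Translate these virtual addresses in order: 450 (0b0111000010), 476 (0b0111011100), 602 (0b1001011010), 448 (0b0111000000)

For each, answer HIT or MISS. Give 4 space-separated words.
Answer: MISS HIT MISS HIT

Derivation:
vaddr=450: (3,2) not in TLB -> MISS, insert
vaddr=476: (3,2) in TLB -> HIT
vaddr=602: (4,2) not in TLB -> MISS, insert
vaddr=448: (3,2) in TLB -> HIT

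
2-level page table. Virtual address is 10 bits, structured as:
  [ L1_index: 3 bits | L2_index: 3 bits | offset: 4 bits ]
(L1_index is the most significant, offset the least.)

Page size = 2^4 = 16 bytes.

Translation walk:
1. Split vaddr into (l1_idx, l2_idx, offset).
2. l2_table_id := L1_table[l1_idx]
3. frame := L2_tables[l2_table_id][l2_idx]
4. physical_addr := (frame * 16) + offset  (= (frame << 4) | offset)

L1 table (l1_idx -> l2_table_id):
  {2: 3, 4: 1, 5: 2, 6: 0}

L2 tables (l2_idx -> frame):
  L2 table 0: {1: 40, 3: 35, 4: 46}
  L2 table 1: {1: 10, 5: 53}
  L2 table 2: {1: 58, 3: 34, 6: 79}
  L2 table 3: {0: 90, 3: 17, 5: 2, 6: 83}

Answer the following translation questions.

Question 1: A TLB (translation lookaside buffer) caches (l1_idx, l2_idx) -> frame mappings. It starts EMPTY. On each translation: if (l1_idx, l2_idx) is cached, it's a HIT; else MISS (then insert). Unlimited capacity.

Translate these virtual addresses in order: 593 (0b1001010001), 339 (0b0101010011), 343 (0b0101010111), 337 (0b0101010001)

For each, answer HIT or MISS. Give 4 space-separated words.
Answer: MISS MISS HIT HIT

Derivation:
vaddr=593: (4,5) not in TLB -> MISS, insert
vaddr=339: (2,5) not in TLB -> MISS, insert
vaddr=343: (2,5) in TLB -> HIT
vaddr=337: (2,5) in TLB -> HIT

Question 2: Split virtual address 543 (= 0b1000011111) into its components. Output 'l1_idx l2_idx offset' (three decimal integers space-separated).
Answer: 4 1 15

Derivation:
vaddr = 543 = 0b1000011111
  top 3 bits -> l1_idx = 4
  next 3 bits -> l2_idx = 1
  bottom 4 bits -> offset = 15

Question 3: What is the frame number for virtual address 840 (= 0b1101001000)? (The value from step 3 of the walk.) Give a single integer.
vaddr = 840: l1_idx=6, l2_idx=4
L1[6] = 0; L2[0][4] = 46

Answer: 46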